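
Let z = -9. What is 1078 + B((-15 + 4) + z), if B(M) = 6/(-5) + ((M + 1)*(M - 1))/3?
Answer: 6049/5 ≈ 1209.8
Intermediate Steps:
B(M) = -6/5 + (1 + M)*(-1 + M)/3 (B(M) = 6*(-⅕) + ((1 + M)*(-1 + M))*(⅓) = -6/5 + (1 + M)*(-1 + M)/3)
1078 + B((-15 + 4) + z) = 1078 + (-23/15 + ((-15 + 4) - 9)²/3) = 1078 + (-23/15 + (-11 - 9)²/3) = 1078 + (-23/15 + (⅓)*(-20)²) = 1078 + (-23/15 + (⅓)*400) = 1078 + (-23/15 + 400/3) = 1078 + 659/5 = 6049/5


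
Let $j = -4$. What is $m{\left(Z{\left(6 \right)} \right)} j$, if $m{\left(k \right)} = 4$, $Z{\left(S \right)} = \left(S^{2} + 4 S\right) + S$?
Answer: $-16$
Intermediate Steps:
$Z{\left(S \right)} = S^{2} + 5 S$
$m{\left(Z{\left(6 \right)} \right)} j = 4 \left(-4\right) = -16$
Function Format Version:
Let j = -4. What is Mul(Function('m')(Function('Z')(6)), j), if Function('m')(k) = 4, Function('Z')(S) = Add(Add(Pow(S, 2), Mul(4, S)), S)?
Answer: -16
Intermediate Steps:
Function('Z')(S) = Add(Pow(S, 2), Mul(5, S))
Mul(Function('m')(Function('Z')(6)), j) = Mul(4, -4) = -16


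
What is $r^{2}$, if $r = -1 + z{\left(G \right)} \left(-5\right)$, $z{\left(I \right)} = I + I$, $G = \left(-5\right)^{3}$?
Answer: $1560001$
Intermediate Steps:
$G = -125$
$z{\left(I \right)} = 2 I$
$r = 1249$ ($r = -1 + 2 \left(-125\right) \left(-5\right) = -1 - -1250 = -1 + 1250 = 1249$)
$r^{2} = 1249^{2} = 1560001$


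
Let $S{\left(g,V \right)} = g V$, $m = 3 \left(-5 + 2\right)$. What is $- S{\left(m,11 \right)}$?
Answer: $99$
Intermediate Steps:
$m = -9$ ($m = 3 \left(-3\right) = -9$)
$S{\left(g,V \right)} = V g$
$- S{\left(m,11 \right)} = - 11 \left(-9\right) = \left(-1\right) \left(-99\right) = 99$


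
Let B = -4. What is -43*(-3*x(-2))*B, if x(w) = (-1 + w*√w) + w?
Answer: 1548 + 1032*I*√2 ≈ 1548.0 + 1459.5*I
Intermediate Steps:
x(w) = -1 + w + w^(3/2) (x(w) = (-1 + w^(3/2)) + w = -1 + w + w^(3/2))
-43*(-3*x(-2))*B = -43*(-3*(-1 - 2 + (-2)^(3/2)))*(-4) = -43*(-3*(-1 - 2 - 2*I*√2))*(-4) = -43*(-3*(-3 - 2*I*√2))*(-4) = -43*(9 + 6*I*√2)*(-4) = -43*(-36 - 24*I*√2) = 1548 + 1032*I*√2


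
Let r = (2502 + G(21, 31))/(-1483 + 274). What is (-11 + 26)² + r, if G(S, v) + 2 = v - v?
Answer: 269525/1209 ≈ 222.93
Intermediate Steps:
G(S, v) = -2 (G(S, v) = -2 + (v - v) = -2 + 0 = -2)
r = -2500/1209 (r = (2502 - 2)/(-1483 + 274) = 2500/(-1209) = 2500*(-1/1209) = -2500/1209 ≈ -2.0678)
(-11 + 26)² + r = (-11 + 26)² - 2500/1209 = 15² - 2500/1209 = 225 - 2500/1209 = 269525/1209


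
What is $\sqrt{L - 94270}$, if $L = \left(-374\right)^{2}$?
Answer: $\sqrt{45606} \approx 213.56$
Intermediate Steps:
$L = 139876$
$\sqrt{L - 94270} = \sqrt{139876 - 94270} = \sqrt{45606}$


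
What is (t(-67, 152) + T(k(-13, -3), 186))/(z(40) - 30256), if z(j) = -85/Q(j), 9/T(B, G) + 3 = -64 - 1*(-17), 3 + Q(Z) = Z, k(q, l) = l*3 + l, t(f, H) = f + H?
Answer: -156917/55977850 ≈ -0.0028032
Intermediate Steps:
t(f, H) = H + f
k(q, l) = 4*l (k(q, l) = 3*l + l = 4*l)
Q(Z) = -3 + Z
T(B, G) = -9/50 (T(B, G) = 9/(-3 + (-64 - 1*(-17))) = 9/(-3 + (-64 + 17)) = 9/(-3 - 47) = 9/(-50) = 9*(-1/50) = -9/50)
z(j) = -85/(-3 + j)
(t(-67, 152) + T(k(-13, -3), 186))/(z(40) - 30256) = ((152 - 67) - 9/50)/(-85/(-3 + 40) - 30256) = (85 - 9/50)/(-85/37 - 30256) = 4241/(50*(-85*1/37 - 30256)) = 4241/(50*(-85/37 - 30256)) = 4241/(50*(-1119557/37)) = (4241/50)*(-37/1119557) = -156917/55977850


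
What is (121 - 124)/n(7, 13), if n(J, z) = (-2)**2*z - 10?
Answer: -1/14 ≈ -0.071429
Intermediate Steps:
n(J, z) = -10 + 4*z (n(J, z) = 4*z - 10 = -10 + 4*z)
(121 - 124)/n(7, 13) = (121 - 124)/(-10 + 4*13) = -3/(-10 + 52) = -3/42 = (1/42)*(-3) = -1/14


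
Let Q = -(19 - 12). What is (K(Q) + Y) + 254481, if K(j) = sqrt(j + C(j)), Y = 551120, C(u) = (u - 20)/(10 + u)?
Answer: 805601 + 4*I ≈ 8.056e+5 + 4.0*I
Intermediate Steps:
Q = -7 (Q = -1*7 = -7)
C(u) = (-20 + u)/(10 + u)
K(j) = sqrt(j + (-20 + j)/(10 + j))
(K(Q) + Y) + 254481 = (sqrt((-20 - 7 - 7*(10 - 7))/(10 - 7)) + 551120) + 254481 = (sqrt((-20 - 7 - 7*3)/3) + 551120) + 254481 = (sqrt((-20 - 7 - 21)/3) + 551120) + 254481 = (sqrt((1/3)*(-48)) + 551120) + 254481 = (sqrt(-16) + 551120) + 254481 = (4*I + 551120) + 254481 = (551120 + 4*I) + 254481 = 805601 + 4*I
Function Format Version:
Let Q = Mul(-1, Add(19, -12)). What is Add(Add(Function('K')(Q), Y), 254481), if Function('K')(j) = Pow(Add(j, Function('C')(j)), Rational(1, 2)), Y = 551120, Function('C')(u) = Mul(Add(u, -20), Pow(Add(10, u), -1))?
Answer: Add(805601, Mul(4, I)) ≈ Add(8.0560e+5, Mul(4.0000, I))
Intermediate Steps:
Q = -7 (Q = Mul(-1, 7) = -7)
Function('C')(u) = Mul(Pow(Add(10, u), -1), Add(-20, u)) (Function('C')(u) = Mul(Add(-20, u), Pow(Add(10, u), -1)) = Mul(Pow(Add(10, u), -1), Add(-20, u)))
Function('K')(j) = Pow(Add(j, Mul(Pow(Add(10, j), -1), Add(-20, j))), Rational(1, 2))
Add(Add(Function('K')(Q), Y), 254481) = Add(Add(Pow(Mul(Pow(Add(10, -7), -1), Add(-20, -7, Mul(-7, Add(10, -7)))), Rational(1, 2)), 551120), 254481) = Add(Add(Pow(Mul(Pow(3, -1), Add(-20, -7, Mul(-7, 3))), Rational(1, 2)), 551120), 254481) = Add(Add(Pow(Mul(Rational(1, 3), Add(-20, -7, -21)), Rational(1, 2)), 551120), 254481) = Add(Add(Pow(Mul(Rational(1, 3), -48), Rational(1, 2)), 551120), 254481) = Add(Add(Pow(-16, Rational(1, 2)), 551120), 254481) = Add(Add(Mul(4, I), 551120), 254481) = Add(Add(551120, Mul(4, I)), 254481) = Add(805601, Mul(4, I))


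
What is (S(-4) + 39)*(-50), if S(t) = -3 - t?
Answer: -2000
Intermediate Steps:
(S(-4) + 39)*(-50) = ((-3 - 1*(-4)) + 39)*(-50) = ((-3 + 4) + 39)*(-50) = (1 + 39)*(-50) = 40*(-50) = -2000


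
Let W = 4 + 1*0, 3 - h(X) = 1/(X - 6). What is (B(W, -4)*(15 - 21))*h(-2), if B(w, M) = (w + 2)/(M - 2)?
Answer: 75/4 ≈ 18.750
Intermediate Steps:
h(X) = 3 - 1/(-6 + X) (h(X) = 3 - 1/(X - 6) = 3 - 1/(-6 + X))
W = 4 (W = 4 + 0 = 4)
B(w, M) = (2 + w)/(-2 + M)
(B(W, -4)*(15 - 21))*h(-2) = (((2 + 4)/(-2 - 4))*(15 - 21))*((-19 + 3*(-2))/(-6 - 2)) = ((6/(-6))*(-6))*((-19 - 6)/(-8)) = (-⅙*6*(-6))*(-⅛*(-25)) = -1*(-6)*(25/8) = 6*(25/8) = 75/4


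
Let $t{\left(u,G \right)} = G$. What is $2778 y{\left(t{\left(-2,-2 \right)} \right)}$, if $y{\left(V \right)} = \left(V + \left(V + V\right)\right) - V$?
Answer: $-11112$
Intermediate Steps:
$y{\left(V \right)} = 2 V$ ($y{\left(V \right)} = \left(V + 2 V\right) - V = 3 V - V = 2 V$)
$2778 y{\left(t{\left(-2,-2 \right)} \right)} = 2778 \cdot 2 \left(-2\right) = 2778 \left(-4\right) = -11112$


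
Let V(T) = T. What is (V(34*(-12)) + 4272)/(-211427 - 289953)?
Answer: -966/125345 ≈ -0.0077067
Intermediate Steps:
(V(34*(-12)) + 4272)/(-211427 - 289953) = (34*(-12) + 4272)/(-211427 - 289953) = (-408 + 4272)/(-501380) = 3864*(-1/501380) = -966/125345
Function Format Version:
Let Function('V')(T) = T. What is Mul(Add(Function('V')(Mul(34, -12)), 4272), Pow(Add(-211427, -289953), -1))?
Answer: Rational(-966, 125345) ≈ -0.0077067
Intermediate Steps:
Mul(Add(Function('V')(Mul(34, -12)), 4272), Pow(Add(-211427, -289953), -1)) = Mul(Add(Mul(34, -12), 4272), Pow(Add(-211427, -289953), -1)) = Mul(Add(-408, 4272), Pow(-501380, -1)) = Mul(3864, Rational(-1, 501380)) = Rational(-966, 125345)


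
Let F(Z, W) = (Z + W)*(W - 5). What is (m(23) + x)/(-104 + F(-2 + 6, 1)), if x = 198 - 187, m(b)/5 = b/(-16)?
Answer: -61/1984 ≈ -0.030746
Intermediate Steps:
m(b) = -5*b/16 (m(b) = 5*(b/(-16)) = 5*(b*(-1/16)) = 5*(-b/16) = -5*b/16)
F(Z, W) = (-5 + W)*(W + Z) (F(Z, W) = (W + Z)*(-5 + W) = (-5 + W)*(W + Z))
x = 11
(m(23) + x)/(-104 + F(-2 + 6, 1)) = (-5/16*23 + 11)/(-104 + (1² - 5*1 - 5*(-2 + 6) + 1*(-2 + 6))) = (-115/16 + 11)/(-104 + (1 - 5 - 5*4 + 1*4)) = 61/(16*(-104 + (1 - 5 - 20 + 4))) = 61/(16*(-104 - 20)) = (61/16)/(-124) = (61/16)*(-1/124) = -61/1984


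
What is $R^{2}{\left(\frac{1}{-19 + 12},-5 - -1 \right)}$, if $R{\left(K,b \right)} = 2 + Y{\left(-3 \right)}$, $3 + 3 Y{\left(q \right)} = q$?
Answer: $0$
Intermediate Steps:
$Y{\left(q \right)} = -1 + \frac{q}{3}$
$R{\left(K,b \right)} = 0$ ($R{\left(K,b \right)} = 2 + \left(-1 + \frac{1}{3} \left(-3\right)\right) = 2 - 2 = 0$)
$R^{2}{\left(\frac{1}{-19 + 12},-5 - -1 \right)} = 0^{2} = 0$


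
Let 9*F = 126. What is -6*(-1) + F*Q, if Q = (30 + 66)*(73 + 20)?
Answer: 124998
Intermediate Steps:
Q = 8928 (Q = 96*93 = 8928)
F = 14 (F = (⅑)*126 = 14)
-6*(-1) + F*Q = -6*(-1) + 14*8928 = 6 + 124992 = 124998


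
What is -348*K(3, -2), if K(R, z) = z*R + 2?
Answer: 1392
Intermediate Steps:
K(R, z) = 2 + R*z (K(R, z) = R*z + 2 = 2 + R*z)
-348*K(3, -2) = -348*(2 + 3*(-2)) = -348*(2 - 6) = -348*(-4) = 1392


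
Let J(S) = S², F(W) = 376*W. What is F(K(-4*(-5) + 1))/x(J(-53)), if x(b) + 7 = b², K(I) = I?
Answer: 1316/1315079 ≈ 0.0010007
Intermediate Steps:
x(b) = -7 + b²
F(K(-4*(-5) + 1))/x(J(-53)) = (376*(-4*(-5) + 1))/(-7 + ((-53)²)²) = (376*(20 + 1))/(-7 + 2809²) = (376*21)/(-7 + 7890481) = 7896/7890474 = 7896*(1/7890474) = 1316/1315079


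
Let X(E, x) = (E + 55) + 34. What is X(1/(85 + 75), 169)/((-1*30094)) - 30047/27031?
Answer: -145062455351/130155346240 ≈ -1.1145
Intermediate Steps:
X(E, x) = 89 + E (X(E, x) = (55 + E) + 34 = 89 + E)
X(1/(85 + 75), 169)/((-1*30094)) - 30047/27031 = (89 + 1/(85 + 75))/((-1*30094)) - 30047/27031 = (89 + 1/160)/(-30094) - 30047*1/27031 = (89 + 1/160)*(-1/30094) - 30047/27031 = (14241/160)*(-1/30094) - 30047/27031 = -14241/4815040 - 30047/27031 = -145062455351/130155346240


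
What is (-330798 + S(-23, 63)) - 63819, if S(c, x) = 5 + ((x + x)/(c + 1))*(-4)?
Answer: -4340480/11 ≈ -3.9459e+5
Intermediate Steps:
S(c, x) = 5 - 8*x/(1 + c) (S(c, x) = 5 + ((2*x)/(1 + c))*(-4) = 5 + (2*x/(1 + c))*(-4) = 5 - 8*x/(1 + c))
(-330798 + S(-23, 63)) - 63819 = (-330798 + (5 - 8*63 + 5*(-23))/(1 - 23)) - 63819 = (-330798 + (5 - 504 - 115)/(-22)) - 63819 = (-330798 - 1/22*(-614)) - 63819 = (-330798 + 307/11) - 63819 = -3638471/11 - 63819 = -4340480/11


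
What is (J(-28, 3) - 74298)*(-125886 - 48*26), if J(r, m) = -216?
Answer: 9473262876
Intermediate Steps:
(J(-28, 3) - 74298)*(-125886 - 48*26) = (-216 - 74298)*(-125886 - 48*26) = -74514*(-125886 - 1248) = -74514*(-127134) = 9473262876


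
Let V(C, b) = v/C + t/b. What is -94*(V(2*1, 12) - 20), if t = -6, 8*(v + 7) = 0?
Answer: 2256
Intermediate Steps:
v = -7 (v = -7 + (⅛)*0 = -7 + 0 = -7)
V(C, b) = -7/C - 6/b
-94*(V(2*1, 12) - 20) = -94*((-7/(2*1) - 6/12) - 20) = -94*((-7/2 - 6*1/12) - 20) = -94*((-7*½ - ½) - 20) = -94*((-7/2 - ½) - 20) = -94*(-4 - 20) = -94*(-24) = 2256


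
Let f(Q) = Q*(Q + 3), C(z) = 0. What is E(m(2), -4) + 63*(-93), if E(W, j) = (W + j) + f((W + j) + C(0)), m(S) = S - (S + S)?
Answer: -5847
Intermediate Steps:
f(Q) = Q*(3 + Q)
m(S) = -S (m(S) = S - 2*S = -S)
E(W, j) = W + j + (W + j)*(3 + W + j) (E(W, j) = (W + j) + ((W + j) + 0)*(3 + ((W + j) + 0)) = (W + j) + (W + j)*(3 + (W + j)) = (W + j) + (W + j)*(3 + W + j) = W + j + (W + j)*(3 + W + j))
E(m(2), -4) + 63*(-93) = (-1*2 - 4 + (-1*2 - 4)*(3 - 1*2 - 4)) + 63*(-93) = (-2 - 4 + (-2 - 4)*(3 - 2 - 4)) - 5859 = (-2 - 4 - 6*(-3)) - 5859 = (-2 - 4 + 18) - 5859 = 12 - 5859 = -5847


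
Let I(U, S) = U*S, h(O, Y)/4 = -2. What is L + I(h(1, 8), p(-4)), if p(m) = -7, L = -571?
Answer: -515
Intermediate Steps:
h(O, Y) = -8 (h(O, Y) = 4*(-2) = -8)
I(U, S) = S*U
L + I(h(1, 8), p(-4)) = -571 - 7*(-8) = -571 + 56 = -515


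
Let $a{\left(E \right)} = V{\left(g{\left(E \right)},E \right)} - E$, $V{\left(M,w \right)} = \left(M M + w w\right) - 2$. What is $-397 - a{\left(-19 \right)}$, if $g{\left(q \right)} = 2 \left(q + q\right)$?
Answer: $-6551$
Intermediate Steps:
$g{\left(q \right)} = 4 q$ ($g{\left(q \right)} = 2 \cdot 2 q = 4 q$)
$V{\left(M,w \right)} = -2 + M^{2} + w^{2}$ ($V{\left(M,w \right)} = \left(M^{2} + w^{2}\right) - 2 = -2 + M^{2} + w^{2}$)
$a{\left(E \right)} = -2 - E + 17 E^{2}$ ($a{\left(E \right)} = \left(-2 + \left(4 E\right)^{2} + E^{2}\right) - E = \left(-2 + 16 E^{2} + E^{2}\right) - E = \left(-2 + 17 E^{2}\right) - E = -2 - E + 17 E^{2}$)
$-397 - a{\left(-19 \right)} = -397 - \left(-2 - -19 + 17 \left(-19\right)^{2}\right) = -397 - \left(-2 + 19 + 17 \cdot 361\right) = -397 - \left(-2 + 19 + 6137\right) = -397 - 6154 = -6551$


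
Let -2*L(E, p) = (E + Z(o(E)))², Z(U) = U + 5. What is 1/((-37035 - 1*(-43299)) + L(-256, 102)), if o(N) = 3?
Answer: -1/24488 ≈ -4.0836e-5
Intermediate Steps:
Z(U) = 5 + U
L(E, p) = -(8 + E)²/2 (L(E, p) = -(E + (5 + 3))²/2 = -(E + 8)²/2 = -(8 + E)²/2)
1/((-37035 - 1*(-43299)) + L(-256, 102)) = 1/((-37035 - 1*(-43299)) - (8 - 256)²/2) = 1/((-37035 + 43299) - ½*(-248)²) = 1/(6264 - ½*61504) = 1/(6264 - 30752) = 1/(-24488) = -1/24488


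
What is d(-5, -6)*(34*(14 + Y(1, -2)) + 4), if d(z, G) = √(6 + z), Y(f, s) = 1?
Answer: 514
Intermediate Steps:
d(-5, -6)*(34*(14 + Y(1, -2)) + 4) = √(6 - 5)*(34*(14 + 1) + 4) = √1*(34*15 + 4) = 1*(510 + 4) = 1*514 = 514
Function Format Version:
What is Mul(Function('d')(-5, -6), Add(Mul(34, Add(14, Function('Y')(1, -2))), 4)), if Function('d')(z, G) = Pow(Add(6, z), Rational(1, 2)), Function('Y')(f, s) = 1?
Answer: 514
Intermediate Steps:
Mul(Function('d')(-5, -6), Add(Mul(34, Add(14, Function('Y')(1, -2))), 4)) = Mul(Pow(Add(6, -5), Rational(1, 2)), Add(Mul(34, Add(14, 1)), 4)) = Mul(Pow(1, Rational(1, 2)), Add(Mul(34, 15), 4)) = Mul(1, Add(510, 4)) = Mul(1, 514) = 514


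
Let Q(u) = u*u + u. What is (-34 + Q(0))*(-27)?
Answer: 918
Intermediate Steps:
Q(u) = u + u**2 (Q(u) = u**2 + u = u + u**2)
(-34 + Q(0))*(-27) = (-34 + 0*(1 + 0))*(-27) = (-34 + 0*1)*(-27) = (-34 + 0)*(-27) = -34*(-27) = 918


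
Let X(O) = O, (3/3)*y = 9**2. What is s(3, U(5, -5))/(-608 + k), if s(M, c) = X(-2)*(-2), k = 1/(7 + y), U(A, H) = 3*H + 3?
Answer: -352/53503 ≈ -0.0065791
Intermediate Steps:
y = 81 (y = 9**2 = 81)
U(A, H) = 3 + 3*H
k = 1/88 (k = 1/(7 + 81) = 1/88 ≈ 0.011364)
s(M, c) = 4 (s(M, c) = -2*(-2) = 4)
s(3, U(5, -5))/(-608 + k) = 4/(-608 + 1/88) = 4/(-53503/88) = 4*(-88/53503) = -352/53503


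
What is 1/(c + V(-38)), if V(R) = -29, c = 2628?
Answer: 1/2599 ≈ 0.00038476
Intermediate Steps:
1/(c + V(-38)) = 1/(2628 - 29) = 1/2599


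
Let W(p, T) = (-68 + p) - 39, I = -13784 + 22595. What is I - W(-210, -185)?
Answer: 9128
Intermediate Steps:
I = 8811
W(p, T) = -107 + p
I - W(-210, -185) = 8811 - (-107 - 210) = 8811 - 1*(-317) = 8811 + 317 = 9128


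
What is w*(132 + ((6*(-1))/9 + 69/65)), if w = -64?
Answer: -1652288/195 ≈ -8473.3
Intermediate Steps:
w*(132 + ((6*(-1))/9 + 69/65)) = -64*(132 + ((6*(-1))/9 + 69/65)) = -64*(132 + (-6*⅑ + 69*(1/65))) = -64*(132 + (-⅔ + 69/65)) = -64*(132 + 77/195) = -64*25817/195 = -1652288/195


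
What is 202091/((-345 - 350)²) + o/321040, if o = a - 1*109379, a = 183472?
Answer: 20133613193/31014069200 ≈ 0.64918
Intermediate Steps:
o = 74093 (o = 183472 - 1*109379 = 183472 - 109379 = 74093)
202091/((-345 - 350)²) + o/321040 = 202091/((-345 - 350)²) + 74093/321040 = 202091/((-695)²) + 74093*(1/321040) = 202091/483025 + 74093/321040 = 20133613193/31014069200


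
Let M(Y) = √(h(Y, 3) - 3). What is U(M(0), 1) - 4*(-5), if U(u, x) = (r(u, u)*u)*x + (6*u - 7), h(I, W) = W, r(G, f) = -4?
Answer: 13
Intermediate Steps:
M(Y) = 0 (M(Y) = √(3 - 3) = √0 = 0)
U(u, x) = -7 + 6*u - 4*u*x (U(u, x) = (-4*u)*x + (6*u - 7) = -4*u*x + (-7 + 6*u) = -7 + 6*u - 4*u*x)
U(M(0), 1) - 4*(-5) = (-7 + 6*0 - 4*0*1) - 4*(-5) = (-7 + 0 + 0) + 20 = -7 + 20 = 13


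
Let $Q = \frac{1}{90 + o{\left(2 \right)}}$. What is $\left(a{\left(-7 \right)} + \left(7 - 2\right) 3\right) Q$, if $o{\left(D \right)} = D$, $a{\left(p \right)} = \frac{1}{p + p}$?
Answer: $\frac{209}{1288} \approx 0.16227$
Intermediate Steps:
$a{\left(p \right)} = \frac{1}{2 p}$
$Q = \frac{1}{92}$ ($Q = \frac{1}{90 + 2} = \frac{1}{92} \approx 0.01087$)
$\left(a{\left(-7 \right)} + \left(7 - 2\right) 3\right) Q = \left(\frac{1}{2 \left(-7\right)} + \left(7 - 2\right) 3\right) \frac{1}{92} = \left(\frac{1}{2} \left(- \frac{1}{7}\right) + 5 \cdot 3\right) \frac{1}{92} = \left(- \frac{1}{14} + 15\right) \frac{1}{92} = \frac{209}{14} \cdot \frac{1}{92} = \frac{209}{1288}$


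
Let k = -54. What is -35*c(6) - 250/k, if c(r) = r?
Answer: -5545/27 ≈ -205.37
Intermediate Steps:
-35*c(6) - 250/k = -35*6 - 250/(-54) = -210 - 250*(-1/54) = -210 + 125/27 = -5545/27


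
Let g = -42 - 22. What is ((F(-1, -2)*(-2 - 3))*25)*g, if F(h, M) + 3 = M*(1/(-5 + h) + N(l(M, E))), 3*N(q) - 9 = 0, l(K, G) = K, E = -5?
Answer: -208000/3 ≈ -69333.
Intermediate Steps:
N(q) = 3 (N(q) = 3 + (1/3)*0 = 3 + 0 = 3)
g = -64
F(h, M) = -3 + M*(3 + 1/(-5 + h)) (F(h, M) = -3 + M*(1/(-5 + h) + 3) = -3 + M*(3 + 1/(-5 + h)))
((F(-1, -2)*(-2 - 3))*25)*g = ((((15 - 14*(-2) - 3*(-1) + 3*(-2)*(-1))/(-5 - 1))*(-2 - 3))*25)*(-64) = ((((15 + 28 + 3 + 6)/(-6))*(-5))*25)*(-64) = ((-1/6*52*(-5))*25)*(-64) = (-26/3*(-5)*25)*(-64) = ((130/3)*25)*(-64) = (3250/3)*(-64) = -208000/3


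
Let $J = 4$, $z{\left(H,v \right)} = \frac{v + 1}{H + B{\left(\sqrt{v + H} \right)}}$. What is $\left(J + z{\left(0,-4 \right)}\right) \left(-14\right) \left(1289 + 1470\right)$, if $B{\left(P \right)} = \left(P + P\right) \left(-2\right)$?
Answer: $-154504 + \frac{57939 i}{4} \approx -1.545 \cdot 10^{5} + 14485.0 i$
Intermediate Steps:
$B{\left(P \right)} = - 4 P$ ($B{\left(P \right)} = 2 P \left(-2\right) = - 4 P$)
$z{\left(H,v \right)} = \frac{1 + v}{H - 4 \sqrt{H + v}}$ ($z{\left(H,v \right)} = \frac{v + 1}{H - 4 \sqrt{v + H}} = \frac{1 + v}{H - 4 \sqrt{H + v}}$)
$\left(J + z{\left(0,-4 \right)}\right) \left(-14\right) \left(1289 + 1470\right) = \left(4 + \frac{1 - 4}{0 - 4 \sqrt{0 - 4}}\right) \left(-14\right) \left(1289 + 1470\right) = \left(4 + \frac{1}{0 - 4 \sqrt{-4}} \left(-3\right)\right) \left(-14\right) 2759 = \left(4 + \frac{1}{0 - 4 \cdot 2 i} \left(-3\right)\right) \left(-14\right) 2759 = \left(4 + \frac{1}{0 - 8 i} \left(-3\right)\right) \left(-14\right) 2759 = \left(4 + \frac{1}{\left(-8\right) i} \left(-3\right)\right) \left(-14\right) 2759 = \left(4 + \frac{i}{8} \left(-3\right)\right) \left(-14\right) 2759 = \left(4 - \frac{3 i}{8}\right) \left(-14\right) 2759 = \left(-56 + \frac{21 i}{4}\right) 2759 = -154504 + \frac{57939 i}{4}$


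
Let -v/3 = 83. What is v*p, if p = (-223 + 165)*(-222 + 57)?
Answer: -2382930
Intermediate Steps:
v = -249 (v = -3*83 = -249)
p = 9570 (p = -58*(-165) = 9570)
v*p = -249*9570 = -2382930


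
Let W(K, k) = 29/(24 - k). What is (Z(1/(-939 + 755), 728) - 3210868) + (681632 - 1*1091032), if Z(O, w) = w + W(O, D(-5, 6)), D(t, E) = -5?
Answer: -3619539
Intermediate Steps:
Z(O, w) = 1 + w (Z(O, w) = w - 29/(-24 - 5) = w - 29/(-29) = w - 29*(-1/29) = w + 1 = 1 + w)
(Z(1/(-939 + 755), 728) - 3210868) + (681632 - 1*1091032) = ((1 + 728) - 3210868) + (681632 - 1*1091032) = (729 - 3210868) + (681632 - 1091032) = -3210139 - 409400 = -3619539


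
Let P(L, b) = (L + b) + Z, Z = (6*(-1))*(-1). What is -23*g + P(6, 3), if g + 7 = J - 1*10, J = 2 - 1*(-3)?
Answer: 291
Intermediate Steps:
Z = 6 (Z = -6*(-1) = 6)
J = 5 (J = 2 + 3 = 5)
g = -12 (g = -7 + (5 - 1*10) = -7 + (5 - 10) = -7 - 5 = -12)
P(L, b) = 6 + L + b (P(L, b) = (L + b) + 6 = 6 + L + b)
-23*g + P(6, 3) = -23*(-12) + (6 + 6 + 3) = 276 + 15 = 291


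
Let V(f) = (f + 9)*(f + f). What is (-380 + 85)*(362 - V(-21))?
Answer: 41890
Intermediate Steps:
V(f) = 2*f*(9 + f) (V(f) = (9 + f)*(2*f) = 2*f*(9 + f))
(-380 + 85)*(362 - V(-21)) = (-380 + 85)*(362 - 2*(-21)*(9 - 21)) = -295*(362 - 2*(-21)*(-12)) = -295*(362 - 1*504) = -295*(362 - 504) = -295*(-142) = 41890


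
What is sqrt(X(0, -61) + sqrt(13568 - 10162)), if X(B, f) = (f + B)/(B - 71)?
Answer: sqrt(4331 + 5041*sqrt(3406))/71 ≈ 7.6955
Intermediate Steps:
X(B, f) = (B + f)/(-71 + B)
sqrt(X(0, -61) + sqrt(13568 - 10162)) = sqrt((0 - 61)/(-71 + 0) + sqrt(13568 - 10162)) = sqrt(-61/(-71) + sqrt(3406)) = sqrt(-1/71*(-61) + sqrt(3406)) = sqrt(61/71 + sqrt(3406))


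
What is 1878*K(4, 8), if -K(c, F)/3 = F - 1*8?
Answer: 0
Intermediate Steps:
K(c, F) = 24 - 3*F (K(c, F) = -3*(F - 1*8) = -3*(F - 8) = -3*(-8 + F) = 24 - 3*F)
1878*K(4, 8) = 1878*(24 - 3*8) = 1878*(24 - 24) = 1878*0 = 0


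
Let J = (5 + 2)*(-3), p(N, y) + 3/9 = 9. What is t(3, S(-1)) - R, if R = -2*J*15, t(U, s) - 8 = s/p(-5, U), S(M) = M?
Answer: -16175/26 ≈ -622.12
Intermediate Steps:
p(N, y) = 26/3 (p(N, y) = -1/3 + 9 = 26/3)
J = -21 (J = 7*(-3) = -21)
t(U, s) = 8 + 3*s/26 (t(U, s) = 8 + s/(26/3) = 8 + s*(3/26) = 8 + 3*s/26)
R = 630 (R = -2*(-21)*15 = 42*15 = 630)
t(3, S(-1)) - R = (8 + (3/26)*(-1)) - 1*630 = (8 - 3/26) - 630 = 205/26 - 630 = -16175/26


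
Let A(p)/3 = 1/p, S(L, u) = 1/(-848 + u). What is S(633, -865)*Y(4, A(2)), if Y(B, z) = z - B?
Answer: 5/3426 ≈ 0.0014594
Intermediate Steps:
A(p) = 3/p (A(p) = 3*(1/p) = 3/p)
S(633, -865)*Y(4, A(2)) = (3/2 - 1*4)/(-848 - 865) = (3*(½) - 4)/(-1713) = -(3/2 - 4)/1713 = -1/1713*(-5/2) = 5/3426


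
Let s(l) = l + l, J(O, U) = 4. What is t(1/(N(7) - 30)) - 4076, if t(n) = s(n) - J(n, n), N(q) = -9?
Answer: -159122/39 ≈ -4080.1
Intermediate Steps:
s(l) = 2*l
t(n) = -4 + 2*n (t(n) = 2*n - 1*4 = 2*n - 4 = -4 + 2*n)
t(1/(N(7) - 30)) - 4076 = (-4 + 2/(-9 - 30)) - 4076 = (-4 + 2/(-39)) - 4076 = (-4 + 2*(-1/39)) - 4076 = (-4 - 2/39) - 4076 = -158/39 - 4076 = -159122/39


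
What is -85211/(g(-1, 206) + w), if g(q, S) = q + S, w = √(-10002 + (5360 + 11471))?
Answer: -2495465/5028 + 12173*√6829/5028 ≈ -296.24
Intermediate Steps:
w = √6829 (w = √(-10002 + 16831) = √6829 ≈ 82.638)
g(q, S) = S + q
-85211/(g(-1, 206) + w) = -85211/((206 - 1) + √6829) = -85211/(205 + √6829)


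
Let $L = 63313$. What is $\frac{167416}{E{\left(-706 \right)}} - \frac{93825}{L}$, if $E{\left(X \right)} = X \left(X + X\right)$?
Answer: $- \frac{10366488274}{7889369617} \approx -1.314$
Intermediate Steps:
$E{\left(X \right)} = 2 X^{2}$ ($E{\left(X \right)} = X 2 X = 2 X^{2}$)
$\frac{167416}{E{\left(-706 \right)}} - \frac{93825}{L} = \frac{167416}{2 \left(-706\right)^{2}} - \frac{93825}{63313} = \frac{167416}{2 \cdot 498436} - \frac{93825}{63313} = \frac{167416}{996872} - \frac{93825}{63313} = 167416 \cdot \frac{1}{996872} - \frac{93825}{63313} = \frac{20927}{124609} - \frac{93825}{63313} = - \frac{10366488274}{7889369617}$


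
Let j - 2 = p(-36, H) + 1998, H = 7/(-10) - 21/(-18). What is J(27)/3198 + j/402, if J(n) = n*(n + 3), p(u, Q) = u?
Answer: 550541/107133 ≈ 5.1389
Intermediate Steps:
H = 7/15 (H = 7*(-⅒) - 21*(-1/18) = -7/10 + 7/6 = 7/15 ≈ 0.46667)
J(n) = n*(3 + n)
j = 1964 (j = 2 + (-36 + 1998) = 2 + 1962 = 1964)
J(27)/3198 + j/402 = (27*(3 + 27))/3198 + 1964/402 = (27*30)*(1/3198) + 1964*(1/402) = 810*(1/3198) + 982/201 = 135/533 + 982/201 = 550541/107133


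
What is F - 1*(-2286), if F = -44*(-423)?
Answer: 20898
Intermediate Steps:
F = 18612
F - 1*(-2286) = 18612 - 1*(-2286) = 18612 + 2286 = 20898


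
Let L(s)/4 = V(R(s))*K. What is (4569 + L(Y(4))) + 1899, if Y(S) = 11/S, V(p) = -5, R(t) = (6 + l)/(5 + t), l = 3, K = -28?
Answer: 7028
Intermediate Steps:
R(t) = 9/(5 + t) (R(t) = (6 + 3)/(5 + t) = 9/(5 + t))
L(s) = 560 (L(s) = 4*(-5*(-28)) = 4*140 = 560)
(4569 + L(Y(4))) + 1899 = (4569 + 560) + 1899 = 5129 + 1899 = 7028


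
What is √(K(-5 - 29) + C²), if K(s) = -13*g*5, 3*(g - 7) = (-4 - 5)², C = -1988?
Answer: √3949934 ≈ 1987.4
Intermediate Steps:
g = 34 (g = 7 + (-4 - 5)²/3 = 7 + (⅓)*(-9)² = 7 + (⅓)*81 = 7 + 27 = 34)
K(s) = -2210 (K(s) = -13*34*5 = -442*5 = -2210)
√(K(-5 - 29) + C²) = √(-2210 + (-1988)²) = √(-2210 + 3952144) = √3949934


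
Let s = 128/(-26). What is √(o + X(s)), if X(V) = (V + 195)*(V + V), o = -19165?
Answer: I*√3555173/13 ≈ 145.04*I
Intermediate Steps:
s = -64/13 (s = 128*(-1/26) = -64/13 ≈ -4.9231)
X(V) = 2*V*(195 + V) (X(V) = (195 + V)*(2*V) = 2*V*(195 + V))
√(o + X(s)) = √(-19165 + 2*(-64/13)*(195 - 64/13)) = √(-19165 + 2*(-64/13)*(2471/13)) = √(-19165 - 316288/169) = √(-3555173/169) = I*√3555173/13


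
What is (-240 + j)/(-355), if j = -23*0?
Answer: 48/71 ≈ 0.67606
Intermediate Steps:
j = 0
(-240 + j)/(-355) = (-240 + 0)/(-355) = -1/355*(-240) = 48/71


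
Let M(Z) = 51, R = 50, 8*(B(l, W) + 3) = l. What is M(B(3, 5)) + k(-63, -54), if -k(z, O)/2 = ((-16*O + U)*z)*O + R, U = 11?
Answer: -5953549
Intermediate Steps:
B(l, W) = -3 + l/8
k(z, O) = -100 - 2*O*z*(11 - 16*O) (k(z, O) = -2*(((-16*O + 11)*z)*O + 50) = -2*(((11 - 16*O)*z)*O + 50) = -2*((z*(11 - 16*O))*O + 50) = -2*(O*z*(11 - 16*O) + 50) = -2*(50 + O*z*(11 - 16*O)) = -100 - 2*O*z*(11 - 16*O))
M(B(3, 5)) + k(-63, -54) = 51 + (-100 - 22*(-54)*(-63) + 32*(-63)*(-54)²) = 51 + (-100 - 74844 + 32*(-63)*2916) = 51 + (-100 - 74844 - 5878656) = 51 - 5953600 = -5953549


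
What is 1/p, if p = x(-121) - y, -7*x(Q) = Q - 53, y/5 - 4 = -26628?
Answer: 7/932014 ≈ 7.5106e-6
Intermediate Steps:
y = -133120 (y = 20 + 5*(-26628) = 20 - 133140 = -133120)
x(Q) = 53/7 - Q/7 (x(Q) = -(Q - 53)/7 = -(-53 + Q)/7 = 53/7 - Q/7)
p = 932014/7 (p = (53/7 - 1/7*(-121)) - 1*(-133120) = (53/7 + 121/7) + 133120 = 174/7 + 133120 = 932014/7 ≈ 1.3314e+5)
1/p = 1/(932014/7) = 7/932014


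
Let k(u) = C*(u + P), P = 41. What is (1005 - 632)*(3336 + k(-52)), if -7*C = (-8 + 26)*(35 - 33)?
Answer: 8858004/7 ≈ 1.2654e+6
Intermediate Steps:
C = -36/7 (C = -(-8 + 26)*(35 - 33)/7 = -18*2/7 = -⅐*36 = -36/7 ≈ -5.1429)
k(u) = -1476/7 - 36*u/7 (k(u) = -36*(u + 41)/7 = -36*(41 + u)/7 = -1476/7 - 36*u/7)
(1005 - 632)*(3336 + k(-52)) = (1005 - 632)*(3336 + (-1476/7 - 36/7*(-52))) = 373*(3336 + (-1476/7 + 1872/7)) = 373*(3336 + 396/7) = 373*(23748/7) = 8858004/7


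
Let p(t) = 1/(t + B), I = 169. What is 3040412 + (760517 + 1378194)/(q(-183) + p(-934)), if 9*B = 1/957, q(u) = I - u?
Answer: 8626647846052079/2831669819 ≈ 3.0465e+6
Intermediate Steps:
q(u) = 169 - u
B = 1/8613 (B = (⅑)/957 = (⅑)*(1/957) = 1/8613 ≈ 0.00011610)
p(t) = 1/(1/8613 + t) (p(t) = 1/(t + 1/8613) = 1/(1/8613 + t))
3040412 + (760517 + 1378194)/(q(-183) + p(-934)) = 3040412 + (760517 + 1378194)/((169 - 1*(-183)) + 8613/(1 + 8613*(-934))) = 3040412 + 2138711/((169 + 183) + 8613/(1 - 8044542)) = 3040412 + 2138711/(352 + 8613/(-8044541)) = 3040412 + 2138711/(352 + 8613*(-1/8044541)) = 3040412 + 2138711/(352 - 8613/8044541) = 3040412 + 2138711/(2831669819/8044541) = 3040412 + 2138711*(8044541/2831669819) = 3040412 + 17204948326651/2831669819 = 8626647846052079/2831669819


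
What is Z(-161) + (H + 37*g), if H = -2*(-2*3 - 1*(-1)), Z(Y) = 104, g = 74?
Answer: 2852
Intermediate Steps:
H = 10 (H = -2*(-6 + 1) = -2*(-5) = 10)
Z(-161) + (H + 37*g) = 104 + (10 + 37*74) = 104 + (10 + 2738) = 104 + 2748 = 2852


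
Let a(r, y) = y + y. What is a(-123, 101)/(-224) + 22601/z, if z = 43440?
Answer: -14501/38010 ≈ -0.38151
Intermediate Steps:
a(r, y) = 2*y
a(-123, 101)/(-224) + 22601/z = (2*101)/(-224) + 22601/43440 = 202*(-1/224) + 22601*(1/43440) = -101/112 + 22601/43440 = -14501/38010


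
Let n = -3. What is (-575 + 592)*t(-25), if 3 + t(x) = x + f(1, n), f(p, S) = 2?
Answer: -442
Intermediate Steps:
t(x) = -1 + x (t(x) = -3 + (x + 2) = -3 + (2 + x) = -1 + x)
(-575 + 592)*t(-25) = (-575 + 592)*(-1 - 25) = 17*(-26) = -442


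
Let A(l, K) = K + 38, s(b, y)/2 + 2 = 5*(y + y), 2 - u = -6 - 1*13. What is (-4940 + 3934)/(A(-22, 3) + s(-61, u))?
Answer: -1006/457 ≈ -2.2013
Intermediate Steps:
u = 21 (u = 2 - (-6 - 1*13) = 2 - (-6 - 13) = 2 - 1*(-19) = 2 + 19 = 21)
s(b, y) = -4 + 20*y (s(b, y) = -4 + 2*(5*(y + y)) = -4 + 2*(5*(2*y)) = -4 + 2*(10*y) = -4 + 20*y)
A(l, K) = 38 + K
(-4940 + 3934)/(A(-22, 3) + s(-61, u)) = (-4940 + 3934)/((38 + 3) + (-4 + 20*21)) = -1006/(41 + (-4 + 420)) = -1006/(41 + 416) = -1006/457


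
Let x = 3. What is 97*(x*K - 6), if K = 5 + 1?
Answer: 1164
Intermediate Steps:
K = 6
97*(x*K - 6) = 97*(3*6 - 6) = 97*(18 - 6) = 97*12 = 1164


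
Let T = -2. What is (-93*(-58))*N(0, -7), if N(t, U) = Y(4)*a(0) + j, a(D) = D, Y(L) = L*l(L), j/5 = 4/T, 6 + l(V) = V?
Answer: -53940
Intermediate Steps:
l(V) = -6 + V
j = -10 (j = 5*(4/(-2)) = 5*(4*(-1/2)) = 5*(-2) = -10)
Y(L) = L*(-6 + L)
N(t, U) = -10 (N(t, U) = (4*(-6 + 4))*0 - 10 = (4*(-2))*0 - 10 = -8*0 - 10 = 0 - 10 = -10)
(-93*(-58))*N(0, -7) = -93*(-58)*(-10) = 5394*(-10) = -53940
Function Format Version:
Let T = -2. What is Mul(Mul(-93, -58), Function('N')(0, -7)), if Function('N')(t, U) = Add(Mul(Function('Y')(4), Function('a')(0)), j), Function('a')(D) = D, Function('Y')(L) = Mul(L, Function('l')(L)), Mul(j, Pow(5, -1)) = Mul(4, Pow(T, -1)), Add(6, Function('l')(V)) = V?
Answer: -53940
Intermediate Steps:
Function('l')(V) = Add(-6, V)
j = -10 (j = Mul(5, Mul(4, Pow(-2, -1))) = Mul(5, Mul(4, Rational(-1, 2))) = Mul(5, -2) = -10)
Function('Y')(L) = Mul(L, Add(-6, L))
Function('N')(t, U) = -10 (Function('N')(t, U) = Add(Mul(Mul(4, Add(-6, 4)), 0), -10) = Add(Mul(Mul(4, -2), 0), -10) = Add(Mul(-8, 0), -10) = Add(0, -10) = -10)
Mul(Mul(-93, -58), Function('N')(0, -7)) = Mul(Mul(-93, -58), -10) = Mul(5394, -10) = -53940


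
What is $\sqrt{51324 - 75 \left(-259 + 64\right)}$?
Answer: $\sqrt{65949} \approx 256.81$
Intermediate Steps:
$\sqrt{51324 - 75 \left(-259 + 64\right)} = \sqrt{51324 - -14625} = \sqrt{51324 + 14625} = \sqrt{65949}$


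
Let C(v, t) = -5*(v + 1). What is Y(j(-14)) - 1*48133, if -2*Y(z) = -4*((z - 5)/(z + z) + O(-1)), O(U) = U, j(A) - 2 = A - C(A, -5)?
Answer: -3706313/77 ≈ -48134.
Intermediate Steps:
C(v, t) = -5 - 5*v (C(v, t) = -5*(1 + v) = -5 - 5*v)
j(A) = 7 + 6*A (j(A) = 2 + (A - (-5 - 5*A)) = 2 + (A + (5 + 5*A)) = 2 + (5 + 6*A) = 7 + 6*A)
Y(z) = -2 + (-5 + z)/z (Y(z) = -(-2)*((z - 5)/(z + z) - 1) = -(-2)*((-5 + z)/((2*z)) - 1) = -(-2)*((-5 + z)*(1/(2*z)) - 1) = -(-2)*((-5 + z)/(2*z) - 1) = -(-2)*(-1 + (-5 + z)/(2*z)) = -(4 - 2*(-5 + z)/z)/2 = -2 + (-5 + z)/z)
Y(j(-14)) - 1*48133 = (-5 - (7 + 6*(-14)))/(7 + 6*(-14)) - 1*48133 = (-5 - (7 - 84))/(7 - 84) - 48133 = (-5 - 1*(-77))/(-77) - 48133 = -(-5 + 77)/77 - 48133 = -1/77*72 - 48133 = -72/77 - 48133 = -3706313/77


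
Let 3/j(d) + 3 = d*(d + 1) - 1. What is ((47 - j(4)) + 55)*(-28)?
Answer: -11403/4 ≈ -2850.8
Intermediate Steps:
j(d) = 3/(-4 + d*(1 + d)) (j(d) = 3/(-3 + (d*(d + 1) - 1)) = 3/(-3 + (d*(1 + d) - 1)) = 3/(-3 + (-1 + d*(1 + d))) = 3/(-4 + d*(1 + d)))
((47 - j(4)) + 55)*(-28) = ((47 - 3/(-4 + 4 + 4**2)) + 55)*(-28) = ((47 - 3/(-4 + 4 + 16)) + 55)*(-28) = ((47 - 3/16) + 55)*(-28) = (749/16 + 55)*(-28) = (1629/16)*(-28) = -11403/4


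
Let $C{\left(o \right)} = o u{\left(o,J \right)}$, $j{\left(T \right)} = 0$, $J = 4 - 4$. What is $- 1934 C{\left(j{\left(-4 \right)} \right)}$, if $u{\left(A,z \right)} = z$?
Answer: $0$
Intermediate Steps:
$J = 0$
$C{\left(o \right)} = 0$ ($C{\left(o \right)} = o 0 = 0$)
$- 1934 C{\left(j{\left(-4 \right)} \right)} = \left(-1934\right) 0 = 0$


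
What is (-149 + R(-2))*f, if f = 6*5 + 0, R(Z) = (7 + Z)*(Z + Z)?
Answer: -5070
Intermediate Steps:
R(Z) = 2*Z*(7 + Z) (R(Z) = (7 + Z)*(2*Z) = 2*Z*(7 + Z))
f = 30 (f = 30 + 0 = 30)
(-149 + R(-2))*f = (-149 + 2*(-2)*(7 - 2))*30 = (-149 + 2*(-2)*5)*30 = (-149 - 20)*30 = -169*30 = -5070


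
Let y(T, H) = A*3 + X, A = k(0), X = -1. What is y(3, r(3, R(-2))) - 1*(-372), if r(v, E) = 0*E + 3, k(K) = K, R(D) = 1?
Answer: 371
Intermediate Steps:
A = 0
r(v, E) = 3 (r(v, E) = 0 + 3 = 3)
y(T, H) = -1 (y(T, H) = 0*3 - 1 = 0 - 1 = -1)
y(3, r(3, R(-2))) - 1*(-372) = -1 - 1*(-372) = -1 + 372 = 371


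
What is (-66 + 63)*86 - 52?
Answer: -310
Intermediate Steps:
(-66 + 63)*86 - 52 = -3*86 - 52 = -258 - 52 = -310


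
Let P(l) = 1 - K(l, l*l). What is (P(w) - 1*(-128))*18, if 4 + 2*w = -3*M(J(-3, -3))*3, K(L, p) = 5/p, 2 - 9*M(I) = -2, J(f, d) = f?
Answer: 18531/8 ≈ 2316.4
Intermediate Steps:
M(I) = 4/9 (M(I) = 2/9 - 1/9*(-2) = 2/9 + 2/9 = 4/9)
w = -4 (w = -2 + (-3*4/9*3)/2 = -2 + (-4/3*3)/2 = -2 + (1/2)*(-4) = -2 - 2 = -4)
P(l) = 1 - 5/l**2 (P(l) = 1 - 5/(l*l) = 1 - 5/(l**2) = 1 - 5/l**2)
(P(w) - 1*(-128))*18 = ((1 - 5/(-4)**2) - 1*(-128))*18 = ((1 - 5*1/16) + 128)*18 = ((1 - 5/16) + 128)*18 = (11/16 + 128)*18 = (2059/16)*18 = 18531/8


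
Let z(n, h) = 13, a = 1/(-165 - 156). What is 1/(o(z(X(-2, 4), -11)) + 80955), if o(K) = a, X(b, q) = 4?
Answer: 321/25986554 ≈ 1.2353e-5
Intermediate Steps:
a = -1/321 (a = 1/(-321) = -1/321 ≈ -0.0031153)
o(K) = -1/321
1/(o(z(X(-2, 4), -11)) + 80955) = 1/(-1/321 + 80955) = 1/(25986554/321) = 321/25986554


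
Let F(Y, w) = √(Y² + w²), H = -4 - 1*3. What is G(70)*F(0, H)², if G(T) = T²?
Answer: 240100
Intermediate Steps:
H = -7 (H = -4 - 3 = -7)
G(70)*F(0, H)² = 70²*(√(0² + (-7)²))² = 4900*(√(0 + 49))² = 4900*(√49)² = 4900*7² = 4900*49 = 240100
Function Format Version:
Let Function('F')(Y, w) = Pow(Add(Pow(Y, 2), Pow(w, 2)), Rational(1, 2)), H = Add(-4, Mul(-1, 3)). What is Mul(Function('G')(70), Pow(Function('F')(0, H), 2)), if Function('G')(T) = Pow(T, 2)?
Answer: 240100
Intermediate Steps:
H = -7 (H = Add(-4, -3) = -7)
Mul(Function('G')(70), Pow(Function('F')(0, H), 2)) = Mul(Pow(70, 2), Pow(Pow(Add(Pow(0, 2), Pow(-7, 2)), Rational(1, 2)), 2)) = Mul(4900, Pow(Pow(Add(0, 49), Rational(1, 2)), 2)) = Mul(4900, Pow(Pow(49, Rational(1, 2)), 2)) = Mul(4900, Pow(7, 2)) = Mul(4900, 49) = 240100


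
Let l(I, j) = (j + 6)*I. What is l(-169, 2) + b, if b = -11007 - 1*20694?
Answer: -33053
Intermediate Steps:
l(I, j) = I*(6 + j) (l(I, j) = (6 + j)*I = I*(6 + j))
b = -31701 (b = -11007 - 20694 = -31701)
l(-169, 2) + b = -169*(6 + 2) - 31701 = -169*8 - 31701 = -1352 - 31701 = -33053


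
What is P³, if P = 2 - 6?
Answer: -64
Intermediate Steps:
P = -4
P³ = (-4)³ = -64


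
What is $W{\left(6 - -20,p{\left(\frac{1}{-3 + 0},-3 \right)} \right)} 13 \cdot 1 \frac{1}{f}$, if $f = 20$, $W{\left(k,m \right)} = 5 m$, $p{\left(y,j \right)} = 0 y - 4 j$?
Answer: $39$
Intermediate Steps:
$p{\left(y,j \right)} = - 4 j$ ($p{\left(y,j \right)} = 0 - 4 j = - 4 j$)
$W{\left(6 - -20,p{\left(\frac{1}{-3 + 0},-3 \right)} \right)} 13 \cdot 1 \frac{1}{f} = 5 \left(\left(-4\right) \left(-3\right)\right) 13 \cdot 1 \cdot \frac{1}{20} = 5 \cdot 12 \cdot 13 \cdot 1 \cdot \frac{1}{20} = 60 \cdot 13 \cdot \frac{1}{20} = 780 \cdot \frac{1}{20} = 39$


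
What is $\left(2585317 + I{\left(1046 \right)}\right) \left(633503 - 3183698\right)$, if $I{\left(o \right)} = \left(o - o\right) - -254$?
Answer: $-6593710236345$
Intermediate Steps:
$I{\left(o \right)} = 254$ ($I{\left(o \right)} = 0 + 254 = 254$)
$\left(2585317 + I{\left(1046 \right)}\right) \left(633503 - 3183698\right) = \left(2585317 + 254\right) \left(633503 - 3183698\right) = 2585571 \left(-2550195\right) = -6593710236345$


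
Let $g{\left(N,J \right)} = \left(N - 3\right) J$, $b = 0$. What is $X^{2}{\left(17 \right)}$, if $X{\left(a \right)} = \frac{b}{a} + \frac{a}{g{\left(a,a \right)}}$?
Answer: $\frac{1}{196} \approx 0.005102$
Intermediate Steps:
$g{\left(N,J \right)} = J \left(-3 + N\right)$ ($g{\left(N,J \right)} = \left(N - 3\right) J = \left(-3 + N\right) J = J \left(-3 + N\right)$)
$X{\left(a \right)} = \frac{1}{-3 + a}$ ($X{\left(a \right)} = \frac{0}{a} + \frac{a}{a \left(-3 + a\right)} = 0 + a \frac{1}{a \left(-3 + a\right)} = 0 + \frac{1}{-3 + a} = \frac{1}{-3 + a}$)
$X^{2}{\left(17 \right)} = \left(\frac{1}{-3 + 17}\right)^{2} = \left(\frac{1}{14}\right)^{2} = \frac{1}{196}$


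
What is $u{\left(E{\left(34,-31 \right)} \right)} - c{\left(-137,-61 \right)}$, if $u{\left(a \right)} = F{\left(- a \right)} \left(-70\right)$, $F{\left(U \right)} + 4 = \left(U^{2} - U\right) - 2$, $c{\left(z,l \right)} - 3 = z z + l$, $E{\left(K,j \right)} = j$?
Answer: $-83391$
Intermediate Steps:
$c{\left(z,l \right)} = 3 + l + z^{2}$ ($c{\left(z,l \right)} = 3 + \left(z z + l\right) = 3 + \left(z^{2} + l\right) = 3 + \left(l + z^{2}\right) = 3 + l + z^{2}$)
$F{\left(U \right)} = -6 + U^{2} - U$ ($F{\left(U \right)} = -4 - \left(2 + U - U^{2}\right) = -6 + U^{2} - U$)
$u{\left(a \right)} = 420 - 70 a - 70 a^{2}$ ($u{\left(a \right)} = \left(-6 + \left(- a\right)^{2} - - a\right) \left(-70\right) = \left(-6 + a^{2} + a\right) \left(-70\right) = \left(-6 + a + a^{2}\right) \left(-70\right) = 420 - 70 a - 70 a^{2}$)
$u{\left(E{\left(34,-31 \right)} \right)} - c{\left(-137,-61 \right)} = \left(420 - -2170 - 70 \left(-31\right)^{2}\right) - \left(3 - 61 + \left(-137\right)^{2}\right) = \left(420 + 2170 - 67270\right) - \left(3 - 61 + 18769\right) = \left(420 + 2170 - 67270\right) - 18711 = -64680 - 18711 = -83391$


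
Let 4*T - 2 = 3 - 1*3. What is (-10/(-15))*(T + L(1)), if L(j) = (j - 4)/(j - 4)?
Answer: 1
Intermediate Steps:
T = ½ (T = ½ + (3 - 1*3)/4 = ½ + (3 - 3)/4 = ½ + (¼)*0 = ½ + 0 = ½ ≈ 0.50000)
L(j) = 1 (L(j) = (-4 + j)/(-4 + j) = 1)
(-10/(-15))*(T + L(1)) = (-10/(-15))*(½ + 1) = -10*(-1/15)*(3/2) = (⅔)*(3/2) = 1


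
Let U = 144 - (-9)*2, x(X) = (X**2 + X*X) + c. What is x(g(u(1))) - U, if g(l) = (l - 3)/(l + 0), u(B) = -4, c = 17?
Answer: -1111/8 ≈ -138.88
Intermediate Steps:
g(l) = (-3 + l)/l
x(X) = 17 + 2*X**2 (x(X) = (X**2 + X*X) + 17 = (X**2 + X**2) + 17 = 2*X**2 + 17 = 17 + 2*X**2)
U = 162 (U = 144 - 1*(-18) = 144 + 18 = 162)
x(g(u(1))) - U = (17 + 2*((-3 - 4)/(-4))**2) - 1*162 = (17 + 2*(-1/4*(-7))**2) - 162 = (17 + 2*(7/4)**2) - 162 = (17 + 2*(49/16)) - 162 = (17 + 49/8) - 162 = 185/8 - 162 = -1111/8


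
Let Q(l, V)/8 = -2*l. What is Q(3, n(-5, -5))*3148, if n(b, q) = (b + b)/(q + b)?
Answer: -151104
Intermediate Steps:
n(b, q) = 2*b/(b + q) (n(b, q) = (2*b)/(b + q) = 2*b/(b + q))
Q(l, V) = -16*l (Q(l, V) = 8*(-2*l) = -16*l)
Q(3, n(-5, -5))*3148 = -16*3*3148 = -48*3148 = -151104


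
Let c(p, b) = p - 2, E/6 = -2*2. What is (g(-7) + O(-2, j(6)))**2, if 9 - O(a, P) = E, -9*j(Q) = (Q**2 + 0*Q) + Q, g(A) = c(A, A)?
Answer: 576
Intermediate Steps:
E = -24 (E = 6*(-2*2) = 6*(-4) = -24)
c(p, b) = -2 + p
g(A) = -2 + A
j(Q) = -Q/9 - Q**2/9 (j(Q) = -((Q**2 + 0*Q) + Q)/9 = -((Q**2 + 0) + Q)/9 = -(Q**2 + Q)/9 = -(Q + Q**2)/9 = -Q/9 - Q**2/9)
O(a, P) = 33 (O(a, P) = 9 - 1*(-24) = 9 + 24 = 33)
(g(-7) + O(-2, j(6)))**2 = ((-2 - 7) + 33)**2 = (-9 + 33)**2 = 24**2 = 576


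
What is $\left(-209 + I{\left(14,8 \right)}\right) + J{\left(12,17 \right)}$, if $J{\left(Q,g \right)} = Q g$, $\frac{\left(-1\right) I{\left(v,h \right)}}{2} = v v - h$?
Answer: $-381$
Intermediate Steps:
$I{\left(v,h \right)} = - 2 v^{2} + 2 h$ ($I{\left(v,h \right)} = - 2 \left(v v - h\right) = - 2 \left(v^{2} - h\right) = - 2 v^{2} + 2 h$)
$\left(-209 + I{\left(14,8 \right)}\right) + J{\left(12,17 \right)} = \left(-209 + \left(- 2 \cdot 14^{2} + 2 \cdot 8\right)\right) + 12 \cdot 17 = \left(-209 + \left(\left(-2\right) 196 + 16\right)\right) + 204 = \left(-209 + \left(-392 + 16\right)\right) + 204 = \left(-209 - 376\right) + 204 = -585 + 204 = -381$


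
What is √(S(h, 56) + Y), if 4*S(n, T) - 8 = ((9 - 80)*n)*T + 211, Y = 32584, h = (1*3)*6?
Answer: √58987/2 ≈ 121.44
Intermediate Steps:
h = 18 (h = 3*6 = 18)
S(n, T) = 219/4 - 71*T*n/4 (S(n, T) = 2 + (((9 - 80)*n)*T + 211)/4 = 2 + ((-71*n)*T + 211)/4 = 2 + (-71*T*n + 211)/4 = 2 + (211 - 71*T*n)/4 = 2 + (211/4 - 71*T*n/4) = 219/4 - 71*T*n/4)
√(S(h, 56) + Y) = √((219/4 - 71/4*56*18) + 32584) = √((219/4 - 17892) + 32584) = √(-71349/4 + 32584) = √(58987/4) = √58987/2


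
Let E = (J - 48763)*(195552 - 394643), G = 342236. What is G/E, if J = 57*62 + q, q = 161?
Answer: 85559/2243158297 ≈ 3.8142e-5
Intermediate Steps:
J = 3695 (J = 57*62 + 161 = 3534 + 161 = 3695)
E = 8972633188 (E = (3695 - 48763)*(195552 - 394643) = -45068*(-199091) = 8972633188)
G/E = 342236/8972633188 = 342236*(1/8972633188) = 85559/2243158297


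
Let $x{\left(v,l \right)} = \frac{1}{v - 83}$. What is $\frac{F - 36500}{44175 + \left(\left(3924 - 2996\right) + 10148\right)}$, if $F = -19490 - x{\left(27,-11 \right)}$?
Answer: $- \frac{3135439}{3094056} \approx -1.0134$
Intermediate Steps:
$x{\left(v,l \right)} = \frac{1}{-83 + v}$
$F = - \frac{1091439}{56}$ ($F = -19490 - \frac{1}{-83 + 27} = -19490 - \frac{1}{-56} = -19490 - - \frac{1}{56} = -19490 + \frac{1}{56} = - \frac{1091439}{56} \approx -19490.0$)
$\frac{F - 36500}{44175 + \left(\left(3924 - 2996\right) + 10148\right)} = \frac{- \frac{1091439}{56} - 36500}{44175 + \left(\left(3924 - 2996\right) + 10148\right)} = - \frac{3135439}{56 \left(44175 + \left(\left(3924 - 2996\right) + 10148\right)\right)} = - \frac{3135439}{56 \left(44175 + \left(928 + 10148\right)\right)} = - \frac{3135439}{56 \left(44175 + 11076\right)} = - \frac{3135439}{56 \cdot 55251} = \left(- \frac{3135439}{56}\right) \frac{1}{55251} = - \frac{3135439}{3094056}$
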